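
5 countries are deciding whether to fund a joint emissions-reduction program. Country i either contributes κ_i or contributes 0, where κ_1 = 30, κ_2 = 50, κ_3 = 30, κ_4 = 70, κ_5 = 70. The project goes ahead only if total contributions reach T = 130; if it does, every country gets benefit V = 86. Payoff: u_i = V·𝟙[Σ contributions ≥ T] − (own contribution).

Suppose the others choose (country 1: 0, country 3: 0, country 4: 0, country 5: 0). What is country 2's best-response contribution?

0

Others' total = 0. Even contributing 50 gives 50 < 130: no benefit either way.
Best response: 0.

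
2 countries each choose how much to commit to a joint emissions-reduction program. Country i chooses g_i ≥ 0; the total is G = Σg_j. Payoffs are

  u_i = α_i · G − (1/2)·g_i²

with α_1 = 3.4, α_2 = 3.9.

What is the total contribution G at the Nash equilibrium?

7.3

Country i's FOC: ∂u_i/∂g_i = α_i − g_i = 0, so g_i* = α_i.
NE contributions = (3.4, 3.9); G = 7.3.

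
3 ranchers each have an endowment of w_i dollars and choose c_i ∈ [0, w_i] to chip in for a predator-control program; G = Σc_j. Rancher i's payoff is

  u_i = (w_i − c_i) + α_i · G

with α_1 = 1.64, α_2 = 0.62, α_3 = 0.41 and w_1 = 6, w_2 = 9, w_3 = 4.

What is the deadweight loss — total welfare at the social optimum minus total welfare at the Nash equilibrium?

21.71

∂u_i/∂c_i = α_i − 1, so rancher i contributes w_i if α_i > 1, else 0.
α_i > 1 for i ∈ {1}; NE contributions (6, 0, 0), G = 6.
W^NE = Σw_i − G^NE + (Σα_i)·G^NE = 19 + 1.67·6 = 29.02.
Planner: ∂(Σu_j)/∂c_i = Σα_j − 1 = 1.67 > 0, so everyone contributes w_i; G^SO = 19, W^SO = 19 + 1.67·19 = 50.73.
Deadweight loss = 21.71.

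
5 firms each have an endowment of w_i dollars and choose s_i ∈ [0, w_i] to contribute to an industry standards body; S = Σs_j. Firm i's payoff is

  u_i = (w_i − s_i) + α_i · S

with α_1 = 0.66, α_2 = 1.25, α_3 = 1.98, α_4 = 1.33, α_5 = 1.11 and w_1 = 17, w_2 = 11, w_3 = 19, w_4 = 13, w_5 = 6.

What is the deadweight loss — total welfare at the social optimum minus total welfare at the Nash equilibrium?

∂u_i/∂s_i = α_i − 1, so firm i contributes w_i if α_i > 1, else 0.
α_i > 1 for i ∈ {2, 3, 4, 5}; NE contributions (0, 11, 19, 13, 6), S = 49.
W^NE = Σw_i − S^NE + (Σα_i)·S^NE = 66 + 5.33·49 = 327.17.
Planner: ∂(Σu_j)/∂s_i = Σα_j − 1 = 5.33 > 0, so everyone contributes w_i; S^SO = 66, W^SO = 66 + 5.33·66 = 417.78.
Deadweight loss = 90.61.

90.61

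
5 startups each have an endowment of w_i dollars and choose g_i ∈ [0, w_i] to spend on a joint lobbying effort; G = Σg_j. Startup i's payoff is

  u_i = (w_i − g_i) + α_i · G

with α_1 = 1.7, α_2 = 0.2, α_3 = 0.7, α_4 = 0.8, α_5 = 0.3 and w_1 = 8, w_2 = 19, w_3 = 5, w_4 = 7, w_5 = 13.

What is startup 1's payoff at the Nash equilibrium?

13.6

∂u_i/∂g_i = α_i − 1, so startup i contributes w_i if α_i > 1, else 0.
α_i > 1 for i ∈ {1}; NE contributions (8, 0, 0, 0, 0), G = 8.
u_1 = (8 − 8) + 1.7·8 = 13.6.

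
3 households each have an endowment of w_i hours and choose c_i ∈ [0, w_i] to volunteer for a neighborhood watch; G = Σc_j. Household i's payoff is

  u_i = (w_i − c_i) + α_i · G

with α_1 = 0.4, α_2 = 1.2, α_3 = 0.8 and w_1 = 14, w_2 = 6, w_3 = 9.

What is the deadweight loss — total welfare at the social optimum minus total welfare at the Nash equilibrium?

32.2

∂u_i/∂c_i = α_i − 1, so household i contributes w_i if α_i > 1, else 0.
α_i > 1 for i ∈ {2}; NE contributions (0, 6, 0), G = 6.
W^NE = Σw_i − G^NE + (Σα_i)·G^NE = 29 + 1.4·6 = 37.4.
Planner: ∂(Σu_j)/∂c_i = Σα_j − 1 = 1.4 > 0, so everyone contributes w_i; G^SO = 29, W^SO = 29 + 1.4·29 = 69.6.
Deadweight loss = 32.2.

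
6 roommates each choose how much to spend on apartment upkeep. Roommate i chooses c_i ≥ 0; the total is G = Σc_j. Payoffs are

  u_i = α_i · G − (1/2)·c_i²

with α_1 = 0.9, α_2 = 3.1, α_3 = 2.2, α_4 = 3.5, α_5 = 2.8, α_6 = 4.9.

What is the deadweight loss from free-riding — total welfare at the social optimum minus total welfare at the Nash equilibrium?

Roommate i's FOC: ∂u_i/∂c_i = α_i − c_i = 0, so c_i* = α_i.
NE contributions = (0.9, 3.1, 2.2, 3.5, 2.8, 4.9); G = 17.4.
W^NE = (Σα)·G − ½Σα_i² = 17.4² − ½·59.36 = 273.08.
Planner sets c_i = Σα_j = 17.4 for every i, so G^SO = 6·17.4 = 104.4.
W^SO = (Σα)·G^SO − ½·6·(Σα)² = (6/2)·17.4² = 908.28.
Deadweight loss = W^SO − W^NE = 635.2.

635.2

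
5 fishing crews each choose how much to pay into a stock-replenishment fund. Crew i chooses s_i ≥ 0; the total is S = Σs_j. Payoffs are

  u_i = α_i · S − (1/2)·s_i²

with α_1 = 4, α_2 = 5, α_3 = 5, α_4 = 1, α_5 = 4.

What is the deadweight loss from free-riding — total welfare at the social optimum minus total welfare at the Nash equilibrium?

Crew i's FOC: ∂u_i/∂s_i = α_i − s_i = 0, so s_i* = α_i.
NE contributions = (4, 5, 5, 1, 4); S = 19.
W^NE = (Σα)·S − ½Σα_i² = 19² − ½·83 = 319.5.
Planner sets s_i = Σα_j = 19 for every i, so S^SO = 5·19 = 95.
W^SO = (Σα)·S^SO − ½·5·(Σα)² = (5/2)·19² = 902.5.
Deadweight loss = W^SO − W^NE = 583.

583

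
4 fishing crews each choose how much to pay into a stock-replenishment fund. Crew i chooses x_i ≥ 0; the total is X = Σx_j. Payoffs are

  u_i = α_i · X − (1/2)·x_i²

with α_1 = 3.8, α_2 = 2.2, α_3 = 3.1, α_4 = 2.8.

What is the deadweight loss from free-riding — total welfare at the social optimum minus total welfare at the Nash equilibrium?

159.975

Crew i's FOC: ∂u_i/∂x_i = α_i − x_i = 0, so x_i* = α_i.
NE contributions = (3.8, 2.2, 3.1, 2.8); X = 11.9.
W^NE = (Σα)·X − ½Σα_i² = 11.9² − ½·36.73 = 123.245.
Planner sets x_i = Σα_j = 11.9 for every i, so X^SO = 4·11.9 = 47.6.
W^SO = (Σα)·X^SO − ½·4·(Σα)² = (4/2)·11.9² = 283.22.
Deadweight loss = W^SO − W^NE = 159.975.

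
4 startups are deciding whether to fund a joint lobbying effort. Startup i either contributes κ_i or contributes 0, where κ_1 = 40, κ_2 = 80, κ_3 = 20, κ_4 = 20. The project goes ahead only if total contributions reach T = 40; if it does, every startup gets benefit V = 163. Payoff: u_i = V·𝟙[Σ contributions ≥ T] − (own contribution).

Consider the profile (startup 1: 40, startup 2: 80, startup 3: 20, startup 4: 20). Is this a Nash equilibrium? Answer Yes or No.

Total = 160 ≥ 40: provided.
Startup 1 (pledges 40, payoff 123): dropping to 0 → total 120, payoff 163. Profitable deviation.

No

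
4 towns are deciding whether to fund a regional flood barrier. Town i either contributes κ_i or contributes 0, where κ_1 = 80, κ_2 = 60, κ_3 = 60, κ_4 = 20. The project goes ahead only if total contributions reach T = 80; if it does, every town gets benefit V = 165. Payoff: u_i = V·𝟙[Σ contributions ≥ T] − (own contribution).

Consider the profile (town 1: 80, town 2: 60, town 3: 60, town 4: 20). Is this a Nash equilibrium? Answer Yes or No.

Total = 220 ≥ 80: provided.
Town 1 (pledges 80, payoff 85): dropping to 0 → total 140, payoff 165. Profitable deviation.

No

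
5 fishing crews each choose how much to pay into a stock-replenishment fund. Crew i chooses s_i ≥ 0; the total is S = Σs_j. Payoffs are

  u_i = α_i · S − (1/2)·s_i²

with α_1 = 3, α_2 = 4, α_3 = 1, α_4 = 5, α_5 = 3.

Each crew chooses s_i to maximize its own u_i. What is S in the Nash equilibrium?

Crew i's FOC: ∂u_i/∂s_i = α_i − s_i = 0, so s_i* = α_i.
NE contributions = (3, 4, 1, 5, 3); S = 16.

16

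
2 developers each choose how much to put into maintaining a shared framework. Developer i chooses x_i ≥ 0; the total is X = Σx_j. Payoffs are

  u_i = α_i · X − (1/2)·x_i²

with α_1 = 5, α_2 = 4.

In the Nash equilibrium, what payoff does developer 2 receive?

28

Developer i's FOC: ∂u_i/∂x_i = α_i − x_i = 0, so x_i* = α_i.
NE contributions = (5, 4); X = 9.
u_2 = α_2·X − ½·(x_2)² = 4·9 − ½·4² = 28.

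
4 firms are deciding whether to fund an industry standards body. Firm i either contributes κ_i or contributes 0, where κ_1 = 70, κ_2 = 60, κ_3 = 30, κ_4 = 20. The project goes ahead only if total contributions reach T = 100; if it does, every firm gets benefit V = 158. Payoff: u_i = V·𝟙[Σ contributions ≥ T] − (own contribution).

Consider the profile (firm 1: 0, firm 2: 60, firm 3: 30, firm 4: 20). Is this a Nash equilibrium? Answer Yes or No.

Yes

Total = 110 ≥ 100: provided.
Firm 1 (pledges 0, payoff 158): pledging 70 → total 180, payoff 88. No gain.
Firm 2 (pledges 60, payoff 98): dropping to 0 → total 50, payoff 0. No gain.
Firm 3 (pledges 30, payoff 128): dropping to 0 → total 80, payoff 0. No gain.
Firm 4 (pledges 20, payoff 138): dropping to 0 → total 90, payoff 0. No gain.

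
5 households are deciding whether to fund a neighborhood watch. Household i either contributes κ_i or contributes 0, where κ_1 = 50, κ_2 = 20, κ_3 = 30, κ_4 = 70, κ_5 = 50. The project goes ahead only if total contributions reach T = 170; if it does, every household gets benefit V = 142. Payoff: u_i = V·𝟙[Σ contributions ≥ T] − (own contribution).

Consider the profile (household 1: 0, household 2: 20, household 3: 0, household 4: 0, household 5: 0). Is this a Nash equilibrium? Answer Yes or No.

No

Total = 20 < 170: not provided.
Household 1 (pledges 0, payoff 0): pledging 50 → total 70, payoff -50. No gain.
Household 2 (pledges 20, payoff -20): dropping to 0 → total 0, payoff 0. Profitable deviation.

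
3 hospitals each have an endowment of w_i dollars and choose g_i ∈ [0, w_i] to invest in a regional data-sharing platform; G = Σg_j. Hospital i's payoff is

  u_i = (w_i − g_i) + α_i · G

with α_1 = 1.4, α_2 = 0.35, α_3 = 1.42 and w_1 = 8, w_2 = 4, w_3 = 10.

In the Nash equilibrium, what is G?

∂u_i/∂g_i = α_i − 1, so hospital i contributes w_i if α_i > 1, else 0.
α_i > 1 for i ∈ {1, 3}; NE contributions (8, 0, 10), G = 18.

18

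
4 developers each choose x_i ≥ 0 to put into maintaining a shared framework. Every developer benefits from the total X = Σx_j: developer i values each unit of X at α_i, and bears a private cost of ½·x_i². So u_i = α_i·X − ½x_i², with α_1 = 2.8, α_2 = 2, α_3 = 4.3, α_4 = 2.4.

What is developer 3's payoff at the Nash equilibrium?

40.205

Developer i's FOC: ∂u_i/∂x_i = α_i − x_i = 0, so x_i* = α_i.
NE contributions = (2.8, 2, 4.3, 2.4); X = 11.5.
u_3 = α_3·X − ½·(x_3)² = 4.3·11.5 − ½·4.3² = 40.205.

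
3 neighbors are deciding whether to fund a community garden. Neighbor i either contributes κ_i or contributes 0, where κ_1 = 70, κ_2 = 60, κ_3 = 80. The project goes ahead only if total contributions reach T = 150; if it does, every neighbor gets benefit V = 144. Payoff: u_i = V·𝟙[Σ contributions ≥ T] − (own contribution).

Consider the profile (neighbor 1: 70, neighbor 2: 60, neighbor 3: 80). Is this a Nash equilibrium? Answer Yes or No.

Total = 210 ≥ 150: provided.
Neighbor 1 (pledges 70, payoff 74): dropping to 0 → total 140, payoff 0. No gain.
Neighbor 2 (pledges 60, payoff 84): dropping to 0 → total 150, payoff 144. Profitable deviation.

No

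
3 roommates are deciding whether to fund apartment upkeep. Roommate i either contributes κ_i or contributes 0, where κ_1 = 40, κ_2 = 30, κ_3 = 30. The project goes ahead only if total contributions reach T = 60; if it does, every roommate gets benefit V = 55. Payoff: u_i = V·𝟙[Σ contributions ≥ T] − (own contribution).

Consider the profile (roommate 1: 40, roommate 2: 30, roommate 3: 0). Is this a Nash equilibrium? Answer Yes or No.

Total = 70 ≥ 60: provided.
Roommate 1 (pledges 40, payoff 15): dropping to 0 → total 30, payoff 0. No gain.
Roommate 2 (pledges 30, payoff 25): dropping to 0 → total 40, payoff 0. No gain.
Roommate 3 (pledges 0, payoff 55): pledging 30 → total 100, payoff 25. No gain.

Yes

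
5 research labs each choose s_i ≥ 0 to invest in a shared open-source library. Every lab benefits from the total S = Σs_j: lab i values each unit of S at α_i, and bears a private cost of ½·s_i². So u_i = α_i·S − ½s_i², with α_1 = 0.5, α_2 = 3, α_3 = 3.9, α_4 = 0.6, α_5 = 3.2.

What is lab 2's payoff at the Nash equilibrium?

Lab i's FOC: ∂u_i/∂s_i = α_i − s_i = 0, so s_i* = α_i.
NE contributions = (0.5, 3, 3.9, 0.6, 3.2); S = 11.2.
u_2 = α_2·S − ½·(s_2)² = 3·11.2 − ½·3² = 29.1.

29.1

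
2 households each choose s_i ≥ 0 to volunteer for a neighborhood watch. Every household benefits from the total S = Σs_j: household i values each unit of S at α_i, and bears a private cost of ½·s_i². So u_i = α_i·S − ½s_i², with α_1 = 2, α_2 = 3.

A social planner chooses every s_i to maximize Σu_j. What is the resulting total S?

Planner FOC: ∂(Σu_j)/∂s_i = (Σα_j) − s_i = 0, so s_i^SO = Σα_j = 5 for every i; S^SO = 10.

10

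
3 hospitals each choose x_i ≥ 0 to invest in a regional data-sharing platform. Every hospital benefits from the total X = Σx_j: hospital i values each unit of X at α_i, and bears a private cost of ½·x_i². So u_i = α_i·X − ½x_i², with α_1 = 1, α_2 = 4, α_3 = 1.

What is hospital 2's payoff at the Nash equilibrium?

16

Hospital i's FOC: ∂u_i/∂x_i = α_i − x_i = 0, so x_i* = α_i.
NE contributions = (1, 4, 1); X = 6.
u_2 = α_2·X − ½·(x_2)² = 4·6 − ½·4² = 16.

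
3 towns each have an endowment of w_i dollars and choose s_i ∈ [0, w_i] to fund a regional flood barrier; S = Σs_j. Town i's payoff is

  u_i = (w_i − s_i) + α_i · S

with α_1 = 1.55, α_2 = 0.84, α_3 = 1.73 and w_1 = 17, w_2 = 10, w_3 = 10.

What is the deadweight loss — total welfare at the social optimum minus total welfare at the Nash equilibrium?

31.2

∂u_i/∂s_i = α_i − 1, so town i contributes w_i if α_i > 1, else 0.
α_i > 1 for i ∈ {1, 3}; NE contributions (17, 0, 10), S = 27.
W^NE = Σw_i − S^NE + (Σα_i)·S^NE = 37 + 3.12·27 = 121.24.
Planner: ∂(Σu_j)/∂s_i = Σα_j − 1 = 3.12 > 0, so everyone contributes w_i; S^SO = 37, W^SO = 37 + 3.12·37 = 152.44.
Deadweight loss = 31.2.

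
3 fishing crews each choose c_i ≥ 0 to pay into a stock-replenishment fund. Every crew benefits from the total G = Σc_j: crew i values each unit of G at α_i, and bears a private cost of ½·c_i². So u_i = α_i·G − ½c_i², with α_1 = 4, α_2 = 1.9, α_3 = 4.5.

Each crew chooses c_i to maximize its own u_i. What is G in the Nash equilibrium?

10.4

Crew i's FOC: ∂u_i/∂c_i = α_i − c_i = 0, so c_i* = α_i.
NE contributions = (4, 1.9, 4.5); G = 10.4.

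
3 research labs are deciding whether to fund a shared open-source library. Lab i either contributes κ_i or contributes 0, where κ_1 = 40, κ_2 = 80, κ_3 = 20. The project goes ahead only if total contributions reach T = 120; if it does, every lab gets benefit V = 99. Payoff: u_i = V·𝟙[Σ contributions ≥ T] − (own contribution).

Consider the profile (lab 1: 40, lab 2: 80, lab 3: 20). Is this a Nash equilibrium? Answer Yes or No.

No

Total = 140 ≥ 120: provided.
Lab 1 (pledges 40, payoff 59): dropping to 0 → total 100, payoff 0. No gain.
Lab 2 (pledges 80, payoff 19): dropping to 0 → total 60, payoff 0. No gain.
Lab 3 (pledges 20, payoff 79): dropping to 0 → total 120, payoff 99. Profitable deviation.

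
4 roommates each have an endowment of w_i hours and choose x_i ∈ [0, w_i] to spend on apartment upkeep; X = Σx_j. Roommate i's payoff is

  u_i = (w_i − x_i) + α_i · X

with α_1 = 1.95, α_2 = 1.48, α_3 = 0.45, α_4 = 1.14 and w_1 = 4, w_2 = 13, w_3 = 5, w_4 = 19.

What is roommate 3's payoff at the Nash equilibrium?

21.2

∂u_i/∂x_i = α_i − 1, so roommate i contributes w_i if α_i > 1, else 0.
α_i > 1 for i ∈ {1, 2, 4}; NE contributions (4, 13, 0, 19), X = 36.
u_3 = (5 − 0) + 0.45·36 = 21.2.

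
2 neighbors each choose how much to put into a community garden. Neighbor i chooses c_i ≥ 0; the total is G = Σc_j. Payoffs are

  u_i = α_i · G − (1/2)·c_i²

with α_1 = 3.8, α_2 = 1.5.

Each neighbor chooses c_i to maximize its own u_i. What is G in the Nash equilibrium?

Neighbor i's FOC: ∂u_i/∂c_i = α_i − c_i = 0, so c_i* = α_i.
NE contributions = (3.8, 1.5); G = 5.3.

5.3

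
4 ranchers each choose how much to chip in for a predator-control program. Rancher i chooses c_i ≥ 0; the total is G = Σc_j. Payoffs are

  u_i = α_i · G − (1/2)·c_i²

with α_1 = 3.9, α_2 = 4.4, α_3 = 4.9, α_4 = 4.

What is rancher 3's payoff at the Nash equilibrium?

72.275

Rancher i's FOC: ∂u_i/∂c_i = α_i − c_i = 0, so c_i* = α_i.
NE contributions = (3.9, 4.4, 4.9, 4); G = 17.2.
u_3 = α_3·G − ½·(c_3)² = 4.9·17.2 − ½·4.9² = 72.275.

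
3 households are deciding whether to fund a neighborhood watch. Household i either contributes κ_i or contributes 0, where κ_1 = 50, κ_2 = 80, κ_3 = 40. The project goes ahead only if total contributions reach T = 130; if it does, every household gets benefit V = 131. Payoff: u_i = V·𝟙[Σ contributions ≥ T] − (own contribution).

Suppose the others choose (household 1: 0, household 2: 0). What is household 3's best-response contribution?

0

Others' total = 0. Even contributing 40 gives 40 < 130: no benefit either way.
Best response: 0.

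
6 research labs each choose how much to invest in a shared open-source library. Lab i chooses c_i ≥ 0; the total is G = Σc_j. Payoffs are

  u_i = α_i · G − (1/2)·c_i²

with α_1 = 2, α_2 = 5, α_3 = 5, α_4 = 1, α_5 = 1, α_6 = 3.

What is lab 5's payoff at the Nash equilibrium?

Lab i's FOC: ∂u_i/∂c_i = α_i − c_i = 0, so c_i* = α_i.
NE contributions = (2, 5, 5, 1, 1, 3); G = 17.
u_5 = α_5·G − ½·(c_5)² = 1·17 − ½·1² = 16.5.

16.5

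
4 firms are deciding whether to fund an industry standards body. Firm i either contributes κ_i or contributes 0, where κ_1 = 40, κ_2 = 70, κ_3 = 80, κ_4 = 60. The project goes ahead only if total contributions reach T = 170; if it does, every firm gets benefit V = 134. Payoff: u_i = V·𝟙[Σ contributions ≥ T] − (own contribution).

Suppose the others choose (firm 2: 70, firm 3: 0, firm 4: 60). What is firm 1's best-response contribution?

40

Others' total = 130. Contributing 40 brings total to 170 ≥ 170: gain V − κ_1 = 94.
Best response: 40.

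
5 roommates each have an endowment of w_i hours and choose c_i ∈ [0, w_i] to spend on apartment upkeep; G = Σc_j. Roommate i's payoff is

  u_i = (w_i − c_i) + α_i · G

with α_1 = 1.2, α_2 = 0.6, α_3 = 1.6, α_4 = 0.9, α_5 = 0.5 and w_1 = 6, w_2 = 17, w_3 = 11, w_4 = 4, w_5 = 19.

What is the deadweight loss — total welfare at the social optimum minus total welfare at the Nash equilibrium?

∂u_i/∂c_i = α_i − 1, so roommate i contributes w_i if α_i > 1, else 0.
α_i > 1 for i ∈ {1, 3}; NE contributions (6, 0, 11, 0, 0), G = 17.
W^NE = Σw_i − G^NE + (Σα_i)·G^NE = 57 + 3.8·17 = 121.6.
Planner: ∂(Σu_j)/∂c_i = Σα_j − 1 = 3.8 > 0, so everyone contributes w_i; G^SO = 57, W^SO = 57 + 3.8·57 = 273.6.
Deadweight loss = 152.

152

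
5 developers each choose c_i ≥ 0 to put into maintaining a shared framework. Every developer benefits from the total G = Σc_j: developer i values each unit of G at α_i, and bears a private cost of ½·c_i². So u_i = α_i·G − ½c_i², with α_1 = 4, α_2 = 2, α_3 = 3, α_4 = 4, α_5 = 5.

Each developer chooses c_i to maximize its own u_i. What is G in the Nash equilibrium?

Developer i's FOC: ∂u_i/∂c_i = α_i − c_i = 0, so c_i* = α_i.
NE contributions = (4, 2, 3, 4, 5); G = 18.

18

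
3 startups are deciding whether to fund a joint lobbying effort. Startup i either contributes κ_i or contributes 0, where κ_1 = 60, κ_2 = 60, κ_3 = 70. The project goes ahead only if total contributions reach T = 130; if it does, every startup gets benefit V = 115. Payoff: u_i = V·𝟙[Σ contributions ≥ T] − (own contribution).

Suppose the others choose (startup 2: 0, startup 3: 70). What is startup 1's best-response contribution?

Others' total = 70. Contributing 60 brings total to 130 ≥ 130: gain V − κ_1 = 55.
Best response: 60.

60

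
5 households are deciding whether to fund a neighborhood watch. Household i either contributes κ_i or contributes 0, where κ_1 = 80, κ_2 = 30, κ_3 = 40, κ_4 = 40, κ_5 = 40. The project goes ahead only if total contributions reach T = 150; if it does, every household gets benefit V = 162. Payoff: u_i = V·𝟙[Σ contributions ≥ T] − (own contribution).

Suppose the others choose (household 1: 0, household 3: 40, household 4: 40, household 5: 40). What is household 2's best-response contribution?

Others' total = 120. Contributing 30 brings total to 150 ≥ 150: gain V − κ_2 = 132.
Best response: 30.

30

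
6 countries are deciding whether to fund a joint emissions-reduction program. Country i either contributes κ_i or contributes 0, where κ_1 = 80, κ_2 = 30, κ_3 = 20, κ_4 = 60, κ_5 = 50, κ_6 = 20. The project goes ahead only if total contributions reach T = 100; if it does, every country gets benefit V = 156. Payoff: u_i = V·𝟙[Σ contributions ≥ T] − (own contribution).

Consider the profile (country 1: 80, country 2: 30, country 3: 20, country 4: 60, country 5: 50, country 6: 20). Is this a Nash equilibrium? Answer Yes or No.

Total = 260 ≥ 100: provided.
Country 1 (pledges 80, payoff 76): dropping to 0 → total 180, payoff 156. Profitable deviation.

No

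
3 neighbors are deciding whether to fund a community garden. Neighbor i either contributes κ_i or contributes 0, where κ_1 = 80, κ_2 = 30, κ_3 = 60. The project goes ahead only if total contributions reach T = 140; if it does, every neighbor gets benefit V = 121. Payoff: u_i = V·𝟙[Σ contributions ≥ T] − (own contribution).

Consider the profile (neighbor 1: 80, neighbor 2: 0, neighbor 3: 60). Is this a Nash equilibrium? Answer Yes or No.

Total = 140 ≥ 140: provided.
Neighbor 1 (pledges 80, payoff 41): dropping to 0 → total 60, payoff 0. No gain.
Neighbor 2 (pledges 0, payoff 121): pledging 30 → total 170, payoff 91. No gain.
Neighbor 3 (pledges 60, payoff 61): dropping to 0 → total 80, payoff 0. No gain.

Yes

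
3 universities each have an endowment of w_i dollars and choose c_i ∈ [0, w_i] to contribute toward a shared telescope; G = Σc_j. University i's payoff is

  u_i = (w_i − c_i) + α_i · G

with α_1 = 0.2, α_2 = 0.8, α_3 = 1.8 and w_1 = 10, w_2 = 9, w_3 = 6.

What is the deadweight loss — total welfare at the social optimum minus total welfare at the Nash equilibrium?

34.2

∂u_i/∂c_i = α_i − 1, so university i contributes w_i if α_i > 1, else 0.
α_i > 1 for i ∈ {3}; NE contributions (0, 0, 6), G = 6.
W^NE = Σw_i − G^NE + (Σα_i)·G^NE = 25 + 1.8·6 = 35.8.
Planner: ∂(Σu_j)/∂c_i = Σα_j − 1 = 1.8 > 0, so everyone contributes w_i; G^SO = 25, W^SO = 25 + 1.8·25 = 70.
Deadweight loss = 34.2.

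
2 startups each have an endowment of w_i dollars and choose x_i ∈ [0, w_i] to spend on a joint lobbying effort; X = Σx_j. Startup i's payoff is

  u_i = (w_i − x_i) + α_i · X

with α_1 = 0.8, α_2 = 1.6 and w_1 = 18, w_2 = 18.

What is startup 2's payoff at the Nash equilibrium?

28.8

∂u_i/∂x_i = α_i − 1, so startup i contributes w_i if α_i > 1, else 0.
α_i > 1 for i ∈ {2}; NE contributions (0, 18), X = 18.
u_2 = (18 − 18) + 1.6·18 = 28.8.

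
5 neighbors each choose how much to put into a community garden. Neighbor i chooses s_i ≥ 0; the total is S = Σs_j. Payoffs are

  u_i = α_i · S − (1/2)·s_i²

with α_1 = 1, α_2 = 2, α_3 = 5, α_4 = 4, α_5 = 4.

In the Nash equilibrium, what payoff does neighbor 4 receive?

56

Neighbor i's FOC: ∂u_i/∂s_i = α_i − s_i = 0, so s_i* = α_i.
NE contributions = (1, 2, 5, 4, 4); S = 16.
u_4 = α_4·S − ½·(s_4)² = 4·16 − ½·4² = 56.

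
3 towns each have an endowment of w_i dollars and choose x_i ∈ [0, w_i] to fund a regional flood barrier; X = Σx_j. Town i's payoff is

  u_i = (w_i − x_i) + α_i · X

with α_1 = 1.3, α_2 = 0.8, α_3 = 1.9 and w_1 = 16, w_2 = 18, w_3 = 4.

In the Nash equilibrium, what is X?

∂u_i/∂x_i = α_i − 1, so town i contributes w_i if α_i > 1, else 0.
α_i > 1 for i ∈ {1, 3}; NE contributions (16, 0, 4), X = 20.

20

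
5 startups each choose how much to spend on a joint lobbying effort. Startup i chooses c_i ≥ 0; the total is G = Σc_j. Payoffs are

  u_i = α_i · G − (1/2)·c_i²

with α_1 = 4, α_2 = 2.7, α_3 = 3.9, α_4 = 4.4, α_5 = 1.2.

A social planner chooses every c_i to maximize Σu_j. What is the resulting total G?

81

Planner FOC: ∂(Σu_j)/∂c_i = (Σα_j) − c_i = 0, so c_i^SO = Σα_j = 16.2 for every i; G^SO = 81.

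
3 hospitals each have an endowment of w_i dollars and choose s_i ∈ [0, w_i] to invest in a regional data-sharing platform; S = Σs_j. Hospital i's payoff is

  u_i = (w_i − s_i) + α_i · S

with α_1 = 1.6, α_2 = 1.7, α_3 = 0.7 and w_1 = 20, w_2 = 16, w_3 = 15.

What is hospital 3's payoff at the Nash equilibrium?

∂u_i/∂s_i = α_i − 1, so hospital i contributes w_i if α_i > 1, else 0.
α_i > 1 for i ∈ {1, 2}; NE contributions (20, 16, 0), S = 36.
u_3 = (15 − 0) + 0.7·36 = 40.2.

40.2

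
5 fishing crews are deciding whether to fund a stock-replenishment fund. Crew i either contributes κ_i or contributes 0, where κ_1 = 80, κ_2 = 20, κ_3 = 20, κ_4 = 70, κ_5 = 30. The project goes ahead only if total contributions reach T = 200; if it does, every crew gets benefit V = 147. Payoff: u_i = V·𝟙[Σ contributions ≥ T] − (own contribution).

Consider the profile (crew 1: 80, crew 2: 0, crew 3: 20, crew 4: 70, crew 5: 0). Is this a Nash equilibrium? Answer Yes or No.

Total = 170 < 200: not provided.
Crew 1 (pledges 80, payoff -80): dropping to 0 → total 90, payoff 0. Profitable deviation.

No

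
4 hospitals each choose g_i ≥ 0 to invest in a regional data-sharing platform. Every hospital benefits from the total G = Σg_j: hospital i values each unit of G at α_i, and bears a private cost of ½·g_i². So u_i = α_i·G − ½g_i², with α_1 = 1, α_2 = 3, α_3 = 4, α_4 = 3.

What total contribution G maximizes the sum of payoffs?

44

Planner FOC: ∂(Σu_j)/∂g_i = (Σα_j) − g_i = 0, so g_i^SO = Σα_j = 11 for every i; G^SO = 44.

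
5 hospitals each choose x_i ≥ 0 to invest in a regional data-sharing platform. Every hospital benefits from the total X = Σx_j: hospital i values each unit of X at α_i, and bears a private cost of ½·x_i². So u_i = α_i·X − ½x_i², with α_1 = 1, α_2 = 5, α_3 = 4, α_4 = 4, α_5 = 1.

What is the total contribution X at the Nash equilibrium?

15

Hospital i's FOC: ∂u_i/∂x_i = α_i − x_i = 0, so x_i* = α_i.
NE contributions = (1, 5, 4, 4, 1); X = 15.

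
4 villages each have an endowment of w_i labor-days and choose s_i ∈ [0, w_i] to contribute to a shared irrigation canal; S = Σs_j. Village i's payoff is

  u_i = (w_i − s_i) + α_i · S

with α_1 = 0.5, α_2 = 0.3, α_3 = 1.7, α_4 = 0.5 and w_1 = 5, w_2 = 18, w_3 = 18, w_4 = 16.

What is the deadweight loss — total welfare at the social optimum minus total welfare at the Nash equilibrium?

78

∂u_i/∂s_i = α_i − 1, so village i contributes w_i if α_i > 1, else 0.
α_i > 1 for i ∈ {3}; NE contributions (0, 0, 18, 0), S = 18.
W^NE = Σw_i − S^NE + (Σα_i)·S^NE = 57 + 2·18 = 93.
Planner: ∂(Σu_j)/∂s_i = Σα_j − 1 = 2 > 0, so everyone contributes w_i; S^SO = 57, W^SO = 57 + 2·57 = 171.
Deadweight loss = 78.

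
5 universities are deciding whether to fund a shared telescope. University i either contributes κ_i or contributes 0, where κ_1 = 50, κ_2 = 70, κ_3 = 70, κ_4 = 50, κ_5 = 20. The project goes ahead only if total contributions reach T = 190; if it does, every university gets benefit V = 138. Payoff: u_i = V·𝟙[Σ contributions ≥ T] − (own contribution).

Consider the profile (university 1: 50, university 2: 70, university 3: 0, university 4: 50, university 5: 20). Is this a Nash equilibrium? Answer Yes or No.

Yes

Total = 190 ≥ 190: provided.
University 1 (pledges 50, payoff 88): dropping to 0 → total 140, payoff 0. No gain.
University 2 (pledges 70, payoff 68): dropping to 0 → total 120, payoff 0. No gain.
University 3 (pledges 0, payoff 138): pledging 70 → total 260, payoff 68. No gain.
University 4 (pledges 50, payoff 88): dropping to 0 → total 140, payoff 0. No gain.
University 5 (pledges 20, payoff 118): dropping to 0 → total 170, payoff 0. No gain.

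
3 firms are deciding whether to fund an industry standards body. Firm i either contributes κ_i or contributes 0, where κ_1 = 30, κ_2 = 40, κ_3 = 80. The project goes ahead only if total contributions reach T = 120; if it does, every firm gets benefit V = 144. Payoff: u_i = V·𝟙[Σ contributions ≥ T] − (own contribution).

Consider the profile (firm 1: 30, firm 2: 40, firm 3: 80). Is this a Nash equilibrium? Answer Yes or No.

No

Total = 150 ≥ 120: provided.
Firm 1 (pledges 30, payoff 114): dropping to 0 → total 120, payoff 144. Profitable deviation.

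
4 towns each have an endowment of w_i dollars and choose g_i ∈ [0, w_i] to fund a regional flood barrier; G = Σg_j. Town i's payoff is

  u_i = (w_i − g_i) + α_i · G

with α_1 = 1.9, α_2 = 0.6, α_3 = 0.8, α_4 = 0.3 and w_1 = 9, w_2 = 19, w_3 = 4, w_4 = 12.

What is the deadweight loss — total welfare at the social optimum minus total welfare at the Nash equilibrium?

91

∂u_i/∂g_i = α_i − 1, so town i contributes w_i if α_i > 1, else 0.
α_i > 1 for i ∈ {1}; NE contributions (9, 0, 0, 0), G = 9.
W^NE = Σw_i − G^NE + (Σα_i)·G^NE = 44 + 2.6·9 = 67.4.
Planner: ∂(Σu_j)/∂g_i = Σα_j − 1 = 2.6 > 0, so everyone contributes w_i; G^SO = 44, W^SO = 44 + 2.6·44 = 158.4.
Deadweight loss = 91.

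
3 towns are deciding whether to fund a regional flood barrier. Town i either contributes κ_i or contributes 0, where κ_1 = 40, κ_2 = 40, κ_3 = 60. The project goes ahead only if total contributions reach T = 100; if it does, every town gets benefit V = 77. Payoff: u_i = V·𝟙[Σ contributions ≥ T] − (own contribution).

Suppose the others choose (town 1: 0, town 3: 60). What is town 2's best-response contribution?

40

Others' total = 60. Contributing 40 brings total to 100 ≥ 100: gain V − κ_2 = 37.
Best response: 40.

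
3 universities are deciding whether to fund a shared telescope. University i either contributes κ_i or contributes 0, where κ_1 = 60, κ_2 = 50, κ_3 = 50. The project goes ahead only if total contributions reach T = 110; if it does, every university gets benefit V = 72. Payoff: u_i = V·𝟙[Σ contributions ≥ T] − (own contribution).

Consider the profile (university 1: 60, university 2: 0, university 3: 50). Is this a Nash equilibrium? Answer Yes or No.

Yes

Total = 110 ≥ 110: provided.
University 1 (pledges 60, payoff 12): dropping to 0 → total 50, payoff 0. No gain.
University 2 (pledges 0, payoff 72): pledging 50 → total 160, payoff 22. No gain.
University 3 (pledges 50, payoff 22): dropping to 0 → total 60, payoff 0. No gain.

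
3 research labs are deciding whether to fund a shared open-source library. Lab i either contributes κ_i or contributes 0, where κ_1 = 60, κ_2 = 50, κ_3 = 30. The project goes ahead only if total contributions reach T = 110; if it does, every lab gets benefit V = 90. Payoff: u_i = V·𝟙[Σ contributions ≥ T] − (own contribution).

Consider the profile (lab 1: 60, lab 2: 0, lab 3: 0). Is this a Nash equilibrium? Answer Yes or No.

Total = 60 < 110: not provided.
Lab 1 (pledges 60, payoff -60): dropping to 0 → total 0, payoff 0. Profitable deviation.

No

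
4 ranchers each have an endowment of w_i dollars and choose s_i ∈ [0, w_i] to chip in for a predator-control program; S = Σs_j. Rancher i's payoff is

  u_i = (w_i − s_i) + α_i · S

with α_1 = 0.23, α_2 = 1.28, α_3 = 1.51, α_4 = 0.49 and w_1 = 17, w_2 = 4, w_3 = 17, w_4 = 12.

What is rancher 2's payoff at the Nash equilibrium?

26.88

∂u_i/∂s_i = α_i − 1, so rancher i contributes w_i if α_i > 1, else 0.
α_i > 1 for i ∈ {2, 3}; NE contributions (0, 4, 17, 0), S = 21.
u_2 = (4 − 4) + 1.28·21 = 26.88.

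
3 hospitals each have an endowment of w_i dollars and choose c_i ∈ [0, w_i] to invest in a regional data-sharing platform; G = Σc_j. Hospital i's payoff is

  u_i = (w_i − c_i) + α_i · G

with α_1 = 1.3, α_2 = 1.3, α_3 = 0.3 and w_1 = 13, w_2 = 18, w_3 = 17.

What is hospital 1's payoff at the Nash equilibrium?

40.3

∂u_i/∂c_i = α_i − 1, so hospital i contributes w_i if α_i > 1, else 0.
α_i > 1 for i ∈ {1, 2}; NE contributions (13, 18, 0), G = 31.
u_1 = (13 − 13) + 1.3·31 = 40.3.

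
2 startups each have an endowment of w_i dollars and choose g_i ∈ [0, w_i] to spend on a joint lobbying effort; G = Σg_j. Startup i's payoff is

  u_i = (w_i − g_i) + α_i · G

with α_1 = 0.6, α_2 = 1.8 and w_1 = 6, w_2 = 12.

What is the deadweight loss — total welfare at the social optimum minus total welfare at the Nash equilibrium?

8.4

∂u_i/∂g_i = α_i − 1, so startup i contributes w_i if α_i > 1, else 0.
α_i > 1 for i ∈ {2}; NE contributions (0, 12), G = 12.
W^NE = Σw_i − G^NE + (Σα_i)·G^NE = 18 + 1.4·12 = 34.8.
Planner: ∂(Σu_j)/∂g_i = Σα_j − 1 = 1.4 > 0, so everyone contributes w_i; G^SO = 18, W^SO = 18 + 1.4·18 = 43.2.
Deadweight loss = 8.4.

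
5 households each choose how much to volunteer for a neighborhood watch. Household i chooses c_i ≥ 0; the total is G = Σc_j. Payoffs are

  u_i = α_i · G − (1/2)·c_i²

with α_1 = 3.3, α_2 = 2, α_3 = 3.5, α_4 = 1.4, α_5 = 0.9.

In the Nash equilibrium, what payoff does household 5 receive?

9.585

Household i's FOC: ∂u_i/∂c_i = α_i − c_i = 0, so c_i* = α_i.
NE contributions = (3.3, 2, 3.5, 1.4, 0.9); G = 11.1.
u_5 = α_5·G − ½·(c_5)² = 0.9·11.1 − ½·0.9² = 9.585.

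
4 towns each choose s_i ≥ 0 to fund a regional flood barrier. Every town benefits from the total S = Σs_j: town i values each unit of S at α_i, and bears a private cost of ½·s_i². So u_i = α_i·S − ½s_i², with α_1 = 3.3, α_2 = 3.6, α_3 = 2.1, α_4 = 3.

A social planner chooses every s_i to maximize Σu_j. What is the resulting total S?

Planner FOC: ∂(Σu_j)/∂s_i = (Σα_j) − s_i = 0, so s_i^SO = Σα_j = 12 for every i; S^SO = 48.

48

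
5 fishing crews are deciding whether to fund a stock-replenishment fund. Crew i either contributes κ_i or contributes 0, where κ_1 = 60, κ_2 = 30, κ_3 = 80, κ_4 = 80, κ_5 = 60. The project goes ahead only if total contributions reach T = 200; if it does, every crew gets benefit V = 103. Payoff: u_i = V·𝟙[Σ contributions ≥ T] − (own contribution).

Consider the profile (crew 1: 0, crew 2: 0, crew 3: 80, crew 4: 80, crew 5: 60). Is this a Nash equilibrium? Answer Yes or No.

Total = 220 ≥ 200: provided.
Crew 1 (pledges 0, payoff 103): pledging 60 → total 280, payoff 43. No gain.
Crew 2 (pledges 0, payoff 103): pledging 30 → total 250, payoff 73. No gain.
Crew 3 (pledges 80, payoff 23): dropping to 0 → total 140, payoff 0. No gain.
Crew 4 (pledges 80, payoff 23): dropping to 0 → total 140, payoff 0. No gain.
Crew 5 (pledges 60, payoff 43): dropping to 0 → total 160, payoff 0. No gain.

Yes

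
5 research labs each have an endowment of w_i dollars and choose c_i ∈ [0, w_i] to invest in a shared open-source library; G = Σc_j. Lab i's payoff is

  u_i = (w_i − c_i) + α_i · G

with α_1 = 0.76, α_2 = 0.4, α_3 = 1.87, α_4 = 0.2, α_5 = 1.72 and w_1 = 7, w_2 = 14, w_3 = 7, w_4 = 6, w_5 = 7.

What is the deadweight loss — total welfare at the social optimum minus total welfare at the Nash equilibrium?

106.65

∂u_i/∂c_i = α_i − 1, so lab i contributes w_i if α_i > 1, else 0.
α_i > 1 for i ∈ {3, 5}; NE contributions (0, 0, 7, 0, 7), G = 14.
W^NE = Σw_i − G^NE + (Σα_i)·G^NE = 41 + 3.95·14 = 96.3.
Planner: ∂(Σu_j)/∂c_i = Σα_j − 1 = 3.95 > 0, so everyone contributes w_i; G^SO = 41, W^SO = 41 + 3.95·41 = 202.95.
Deadweight loss = 106.65.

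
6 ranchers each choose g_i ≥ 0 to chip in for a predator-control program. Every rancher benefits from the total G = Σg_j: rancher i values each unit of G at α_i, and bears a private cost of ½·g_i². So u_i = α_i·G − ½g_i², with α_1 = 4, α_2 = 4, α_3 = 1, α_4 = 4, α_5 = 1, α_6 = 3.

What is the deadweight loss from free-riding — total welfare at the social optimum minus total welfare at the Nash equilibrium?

Rancher i's FOC: ∂u_i/∂g_i = α_i − g_i = 0, so g_i* = α_i.
NE contributions = (4, 4, 1, 4, 1, 3); G = 17.
W^NE = (Σα)·G − ½Σα_i² = 17² − ½·59 = 259.5.
Planner sets g_i = Σα_j = 17 for every i, so G^SO = 6·17 = 102.
W^SO = (Σα)·G^SO − ½·6·(Σα)² = (6/2)·17² = 867.
Deadweight loss = W^SO − W^NE = 607.5.

607.5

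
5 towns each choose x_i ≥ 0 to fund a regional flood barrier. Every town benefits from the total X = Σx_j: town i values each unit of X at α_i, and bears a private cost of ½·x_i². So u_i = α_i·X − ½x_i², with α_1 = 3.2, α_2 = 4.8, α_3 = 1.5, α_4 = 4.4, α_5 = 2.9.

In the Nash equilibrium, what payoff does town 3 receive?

24.075

Town i's FOC: ∂u_i/∂x_i = α_i − x_i = 0, so x_i* = α_i.
NE contributions = (3.2, 4.8, 1.5, 4.4, 2.9); X = 16.8.
u_3 = α_3·X − ½·(x_3)² = 1.5·16.8 − ½·1.5² = 24.075.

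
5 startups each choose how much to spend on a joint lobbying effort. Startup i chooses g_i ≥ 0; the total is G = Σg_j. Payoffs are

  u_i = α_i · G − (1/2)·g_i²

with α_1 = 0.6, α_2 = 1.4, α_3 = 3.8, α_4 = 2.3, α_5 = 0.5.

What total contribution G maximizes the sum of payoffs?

43

Planner FOC: ∂(Σu_j)/∂g_i = (Σα_j) − g_i = 0, so g_i^SO = Σα_j = 8.6 for every i; G^SO = 43.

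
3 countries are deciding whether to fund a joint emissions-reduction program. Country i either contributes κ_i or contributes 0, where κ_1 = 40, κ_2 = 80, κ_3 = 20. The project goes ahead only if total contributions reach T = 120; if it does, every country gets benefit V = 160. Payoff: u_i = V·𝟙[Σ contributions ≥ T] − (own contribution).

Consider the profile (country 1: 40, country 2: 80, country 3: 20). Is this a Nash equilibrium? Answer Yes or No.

Total = 140 ≥ 120: provided.
Country 1 (pledges 40, payoff 120): dropping to 0 → total 100, payoff 0. No gain.
Country 2 (pledges 80, payoff 80): dropping to 0 → total 60, payoff 0. No gain.
Country 3 (pledges 20, payoff 140): dropping to 0 → total 120, payoff 160. Profitable deviation.

No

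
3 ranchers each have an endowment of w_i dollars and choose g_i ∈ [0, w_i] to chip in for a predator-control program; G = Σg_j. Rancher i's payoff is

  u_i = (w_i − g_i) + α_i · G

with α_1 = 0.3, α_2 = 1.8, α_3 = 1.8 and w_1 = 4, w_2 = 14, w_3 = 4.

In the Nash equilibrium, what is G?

18

∂u_i/∂g_i = α_i − 1, so rancher i contributes w_i if α_i > 1, else 0.
α_i > 1 for i ∈ {2, 3}; NE contributions (0, 14, 4), G = 18.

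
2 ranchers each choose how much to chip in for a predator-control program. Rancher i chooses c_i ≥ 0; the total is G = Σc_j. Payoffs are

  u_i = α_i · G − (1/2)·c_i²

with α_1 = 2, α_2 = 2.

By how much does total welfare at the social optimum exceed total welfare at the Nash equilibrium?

4

Rancher i's FOC: ∂u_i/∂c_i = α_i − c_i = 0, so c_i* = α_i.
NE contributions = (2, 2); G = 4.
W^NE = (Σα)·G − ½Σα_i² = 4² − ½·8 = 12.
Planner sets c_i = Σα_j = 4 for every i, so G^SO = 2·4 = 8.
W^SO = (Σα)·G^SO − ½·2·(Σα)² = (2/2)·4² = 16.
Deadweight loss = W^SO − W^NE = 4.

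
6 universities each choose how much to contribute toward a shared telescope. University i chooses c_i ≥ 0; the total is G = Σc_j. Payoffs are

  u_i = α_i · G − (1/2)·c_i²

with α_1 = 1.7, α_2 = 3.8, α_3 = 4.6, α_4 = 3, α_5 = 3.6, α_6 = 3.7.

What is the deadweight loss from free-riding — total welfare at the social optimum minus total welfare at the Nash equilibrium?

University i's FOC: ∂u_i/∂c_i = α_i − c_i = 0, so c_i* = α_i.
NE contributions = (1.7, 3.8, 4.6, 3, 3.6, 3.7); G = 20.4.
W^NE = (Σα)·G − ½Σα_i² = 20.4² − ½·74.14 = 379.09.
Planner sets c_i = Σα_j = 20.4 for every i, so G^SO = 6·20.4 = 122.4.
W^SO = (Σα)·G^SO − ½·6·(Σα)² = (6/2)·20.4² = 1248.48.
Deadweight loss = W^SO − W^NE = 869.39.

869.39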